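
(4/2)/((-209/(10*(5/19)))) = -100/3971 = -0.03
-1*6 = -6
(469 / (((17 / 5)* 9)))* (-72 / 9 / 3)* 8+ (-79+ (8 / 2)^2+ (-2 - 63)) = -208832 / 459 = -454.97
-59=-59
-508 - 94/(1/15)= -1918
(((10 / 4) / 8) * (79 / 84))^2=156025 / 1806336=0.09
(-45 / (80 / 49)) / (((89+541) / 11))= -77 / 160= -0.48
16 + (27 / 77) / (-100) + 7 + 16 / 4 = 207873 / 7700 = 27.00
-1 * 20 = -20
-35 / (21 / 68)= -340 / 3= -113.33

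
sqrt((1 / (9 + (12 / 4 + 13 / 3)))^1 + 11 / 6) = sqrt(3342) / 42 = 1.38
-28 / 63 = -0.44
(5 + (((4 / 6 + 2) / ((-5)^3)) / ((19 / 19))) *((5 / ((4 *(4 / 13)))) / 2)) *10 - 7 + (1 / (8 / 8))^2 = 1307 / 30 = 43.57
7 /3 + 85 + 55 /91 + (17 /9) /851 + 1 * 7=66170201 /696969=94.94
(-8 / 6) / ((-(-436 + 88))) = -1 / 261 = -0.00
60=60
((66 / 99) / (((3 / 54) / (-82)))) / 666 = -164 / 111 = -1.48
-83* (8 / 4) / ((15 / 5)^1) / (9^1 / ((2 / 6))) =-166 / 81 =-2.05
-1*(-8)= 8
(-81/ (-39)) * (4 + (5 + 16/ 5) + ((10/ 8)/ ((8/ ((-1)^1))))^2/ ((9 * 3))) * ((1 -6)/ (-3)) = 1686653/ 39936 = 42.23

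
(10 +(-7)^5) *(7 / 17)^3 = -5761371 / 4913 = -1172.68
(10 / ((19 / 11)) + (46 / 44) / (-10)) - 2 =15403 / 4180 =3.68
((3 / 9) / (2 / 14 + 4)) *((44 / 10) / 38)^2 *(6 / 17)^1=1694 / 4449325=0.00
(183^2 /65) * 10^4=66978000 /13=5152153.85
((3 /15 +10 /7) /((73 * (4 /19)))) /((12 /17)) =6137 /40880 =0.15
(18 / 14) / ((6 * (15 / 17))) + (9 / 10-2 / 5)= 26 / 35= 0.74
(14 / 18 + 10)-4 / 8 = 185 / 18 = 10.28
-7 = -7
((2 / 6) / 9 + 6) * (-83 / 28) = -13529 / 756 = -17.90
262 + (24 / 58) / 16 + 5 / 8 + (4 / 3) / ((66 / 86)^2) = 200790517 / 757944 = 264.91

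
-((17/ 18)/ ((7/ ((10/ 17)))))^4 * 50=-31250/ 15752961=-0.00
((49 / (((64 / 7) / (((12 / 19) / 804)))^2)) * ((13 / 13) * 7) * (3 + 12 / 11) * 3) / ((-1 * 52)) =-2268945 / 3796756840448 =-0.00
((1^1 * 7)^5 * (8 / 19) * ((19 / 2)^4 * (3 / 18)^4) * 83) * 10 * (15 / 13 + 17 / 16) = 22054642635095 / 269568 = 81814765.24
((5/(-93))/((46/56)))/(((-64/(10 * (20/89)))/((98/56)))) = 6125/1522968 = 0.00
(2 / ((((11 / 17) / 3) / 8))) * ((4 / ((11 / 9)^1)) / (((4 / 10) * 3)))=24480 / 121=202.31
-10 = -10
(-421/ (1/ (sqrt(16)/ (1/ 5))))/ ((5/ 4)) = -6736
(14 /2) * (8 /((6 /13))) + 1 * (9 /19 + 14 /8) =28171 /228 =123.56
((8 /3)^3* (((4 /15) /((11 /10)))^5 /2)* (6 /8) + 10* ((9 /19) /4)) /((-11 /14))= -111506681587 /73613674233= -1.51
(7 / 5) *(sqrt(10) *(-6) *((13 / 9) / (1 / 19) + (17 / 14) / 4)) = -2797 *sqrt(10) / 12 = -737.07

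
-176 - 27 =-203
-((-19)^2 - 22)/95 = -339/95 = -3.57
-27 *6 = -162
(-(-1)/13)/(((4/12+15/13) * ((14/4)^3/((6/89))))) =72/885283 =0.00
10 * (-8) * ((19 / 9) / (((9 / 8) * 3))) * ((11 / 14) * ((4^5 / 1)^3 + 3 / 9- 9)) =-215435557828480 / 5103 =-42217432457.08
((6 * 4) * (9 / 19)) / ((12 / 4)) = 72 / 19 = 3.79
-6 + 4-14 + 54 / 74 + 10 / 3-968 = -108773 / 111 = -979.94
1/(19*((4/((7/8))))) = 7/608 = 0.01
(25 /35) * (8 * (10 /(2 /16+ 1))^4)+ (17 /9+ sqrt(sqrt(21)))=35678.03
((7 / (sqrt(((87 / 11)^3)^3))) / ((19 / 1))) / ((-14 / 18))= -14641*sqrt(957) / 10522219437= -0.00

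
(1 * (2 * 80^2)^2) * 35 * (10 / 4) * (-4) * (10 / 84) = -20480000000 / 3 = -6826666666.67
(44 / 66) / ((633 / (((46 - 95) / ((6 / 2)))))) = -98 / 5697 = -0.02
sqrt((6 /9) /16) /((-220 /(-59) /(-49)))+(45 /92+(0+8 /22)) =863 /1012-2891 * sqrt(6) /2640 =-1.83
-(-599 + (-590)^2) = -347501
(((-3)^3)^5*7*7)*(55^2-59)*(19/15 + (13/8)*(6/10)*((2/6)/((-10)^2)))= -2648263961417.10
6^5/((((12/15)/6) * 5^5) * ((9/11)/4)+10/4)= 85536/965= 88.64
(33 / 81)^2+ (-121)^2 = 10673410 / 729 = 14641.17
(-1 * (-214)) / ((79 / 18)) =3852 / 79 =48.76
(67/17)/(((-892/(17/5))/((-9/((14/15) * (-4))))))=-1809/49952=-0.04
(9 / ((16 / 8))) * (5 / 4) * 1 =45 / 8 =5.62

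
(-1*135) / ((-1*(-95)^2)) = 0.01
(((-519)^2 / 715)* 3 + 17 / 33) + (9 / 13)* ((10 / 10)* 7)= 2435749 / 2145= 1135.55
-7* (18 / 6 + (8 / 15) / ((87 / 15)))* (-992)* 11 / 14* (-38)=-55771232 / 87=-641048.64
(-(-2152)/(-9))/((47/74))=-159248/423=-376.47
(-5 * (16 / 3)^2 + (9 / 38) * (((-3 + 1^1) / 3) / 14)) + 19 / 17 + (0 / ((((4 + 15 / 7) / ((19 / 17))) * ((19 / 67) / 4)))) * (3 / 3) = -5743133 / 40698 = -141.12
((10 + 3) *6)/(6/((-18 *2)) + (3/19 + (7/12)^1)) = 17784/131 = 135.76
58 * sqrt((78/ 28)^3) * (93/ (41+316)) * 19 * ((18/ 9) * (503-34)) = 44632653 * sqrt(546)/ 833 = 1251999.12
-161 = -161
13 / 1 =13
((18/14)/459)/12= 1/4284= 0.00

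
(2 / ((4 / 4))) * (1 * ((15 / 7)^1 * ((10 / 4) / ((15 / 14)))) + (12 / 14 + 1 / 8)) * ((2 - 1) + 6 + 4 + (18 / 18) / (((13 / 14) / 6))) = 76045 / 364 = 208.91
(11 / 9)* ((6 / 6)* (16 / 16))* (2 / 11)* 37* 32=2368 / 9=263.11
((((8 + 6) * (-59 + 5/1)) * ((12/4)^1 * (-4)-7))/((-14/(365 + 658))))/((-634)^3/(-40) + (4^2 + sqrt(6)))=-167175209513070/1014746950038499 + 26239950 * sqrt(6)/1014746950038499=-0.16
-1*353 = -353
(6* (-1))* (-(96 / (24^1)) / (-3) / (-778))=4 / 389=0.01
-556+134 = -422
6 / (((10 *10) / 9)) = 27 / 50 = 0.54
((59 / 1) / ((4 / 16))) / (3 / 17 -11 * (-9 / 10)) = 40120 / 1713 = 23.42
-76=-76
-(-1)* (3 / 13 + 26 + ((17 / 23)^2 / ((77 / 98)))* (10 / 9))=18384491 / 680823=27.00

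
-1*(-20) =20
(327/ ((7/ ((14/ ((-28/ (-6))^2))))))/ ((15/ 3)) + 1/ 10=1496/ 245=6.11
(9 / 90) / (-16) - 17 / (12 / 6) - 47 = -8881 / 160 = -55.51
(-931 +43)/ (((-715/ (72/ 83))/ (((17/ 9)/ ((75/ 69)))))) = 2777664/ 1483625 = 1.87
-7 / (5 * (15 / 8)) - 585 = -43931 / 75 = -585.75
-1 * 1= -1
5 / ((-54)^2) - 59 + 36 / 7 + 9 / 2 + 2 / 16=-2009783 / 40824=-49.23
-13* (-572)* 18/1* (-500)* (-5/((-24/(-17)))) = 237022500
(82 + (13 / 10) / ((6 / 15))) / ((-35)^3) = -341 / 171500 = -0.00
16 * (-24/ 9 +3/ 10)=-568/ 15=-37.87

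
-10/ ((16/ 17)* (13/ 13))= -85/ 8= -10.62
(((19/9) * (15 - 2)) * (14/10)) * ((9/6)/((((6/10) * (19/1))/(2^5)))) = 1456/9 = 161.78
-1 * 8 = -8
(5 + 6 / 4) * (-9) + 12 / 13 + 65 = 193 / 26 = 7.42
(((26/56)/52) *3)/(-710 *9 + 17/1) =-3/713776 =-0.00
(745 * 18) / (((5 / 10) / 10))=268200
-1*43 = -43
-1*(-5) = 5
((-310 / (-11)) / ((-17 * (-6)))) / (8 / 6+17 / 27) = 1395 / 9911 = 0.14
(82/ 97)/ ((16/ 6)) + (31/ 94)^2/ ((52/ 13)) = 1180045/ 3428368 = 0.34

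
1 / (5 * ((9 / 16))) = 16 / 45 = 0.36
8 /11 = 0.73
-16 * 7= -112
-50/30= -5/3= -1.67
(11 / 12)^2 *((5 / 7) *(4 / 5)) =0.48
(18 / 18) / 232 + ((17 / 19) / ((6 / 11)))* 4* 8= 694201 / 13224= 52.50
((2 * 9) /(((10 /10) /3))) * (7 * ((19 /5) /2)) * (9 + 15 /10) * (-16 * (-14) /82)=4223016 /205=20600.08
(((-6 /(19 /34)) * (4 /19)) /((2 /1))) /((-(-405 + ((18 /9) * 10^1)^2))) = -408 /1805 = -0.23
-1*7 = -7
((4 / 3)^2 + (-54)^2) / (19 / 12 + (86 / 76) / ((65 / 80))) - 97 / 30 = 86197721 / 88210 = 977.19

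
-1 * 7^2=-49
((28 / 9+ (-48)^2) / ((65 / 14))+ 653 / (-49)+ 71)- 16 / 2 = 15667994 / 28665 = 546.59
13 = 13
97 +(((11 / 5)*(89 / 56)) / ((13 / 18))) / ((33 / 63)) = 106.24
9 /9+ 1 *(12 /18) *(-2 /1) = -1 /3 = -0.33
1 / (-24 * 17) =-1 / 408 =-0.00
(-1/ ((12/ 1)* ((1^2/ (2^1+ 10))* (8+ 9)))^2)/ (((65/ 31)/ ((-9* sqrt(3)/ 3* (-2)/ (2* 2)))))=-93* sqrt(3)/ 37570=-0.00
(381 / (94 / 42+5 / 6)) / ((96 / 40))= 4445 / 86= 51.69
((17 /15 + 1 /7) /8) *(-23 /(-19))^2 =35443 /151620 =0.23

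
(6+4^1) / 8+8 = 37 / 4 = 9.25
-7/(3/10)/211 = -70/633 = -0.11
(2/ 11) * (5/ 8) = 5/ 44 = 0.11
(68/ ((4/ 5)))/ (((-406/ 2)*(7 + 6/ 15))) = -425/ 7511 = -0.06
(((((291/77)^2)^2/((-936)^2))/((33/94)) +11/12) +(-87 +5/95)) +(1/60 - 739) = -163899210557642789/198662489785760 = -825.01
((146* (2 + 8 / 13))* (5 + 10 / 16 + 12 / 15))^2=101720809969 / 16900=6018982.84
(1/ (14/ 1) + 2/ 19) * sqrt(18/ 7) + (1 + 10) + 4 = 141 * sqrt(14)/ 1862 + 15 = 15.28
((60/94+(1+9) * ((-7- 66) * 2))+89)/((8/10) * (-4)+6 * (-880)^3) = 46005/137267931536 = 0.00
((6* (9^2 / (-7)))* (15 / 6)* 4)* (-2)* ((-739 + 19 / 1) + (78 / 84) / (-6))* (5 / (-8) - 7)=1494479565 / 196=7624895.74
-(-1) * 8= 8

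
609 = 609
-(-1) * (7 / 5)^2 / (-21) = -7 / 75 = -0.09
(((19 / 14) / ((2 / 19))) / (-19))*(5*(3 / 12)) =-95 / 112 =-0.85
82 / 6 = 41 / 3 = 13.67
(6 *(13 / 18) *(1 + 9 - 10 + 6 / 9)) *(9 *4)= 104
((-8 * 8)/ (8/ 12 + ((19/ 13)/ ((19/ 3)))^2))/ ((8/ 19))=-77064/ 365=-211.13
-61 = -61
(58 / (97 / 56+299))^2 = 10549504 / 283619281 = 0.04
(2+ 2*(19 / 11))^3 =216000 / 1331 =162.28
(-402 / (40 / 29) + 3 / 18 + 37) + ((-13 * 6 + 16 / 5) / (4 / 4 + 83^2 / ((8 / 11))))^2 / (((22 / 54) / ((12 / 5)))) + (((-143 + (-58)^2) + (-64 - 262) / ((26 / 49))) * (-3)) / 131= -313.98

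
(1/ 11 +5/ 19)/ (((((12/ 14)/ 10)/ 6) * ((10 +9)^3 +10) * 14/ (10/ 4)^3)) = 23125/ 5742484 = 0.00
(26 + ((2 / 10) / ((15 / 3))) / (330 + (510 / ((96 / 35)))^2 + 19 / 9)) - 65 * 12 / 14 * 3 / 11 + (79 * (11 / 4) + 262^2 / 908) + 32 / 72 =304.10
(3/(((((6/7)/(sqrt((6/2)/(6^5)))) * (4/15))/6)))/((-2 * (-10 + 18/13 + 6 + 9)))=-455 * sqrt(2)/5312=-0.12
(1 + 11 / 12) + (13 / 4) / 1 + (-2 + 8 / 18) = 65 / 18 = 3.61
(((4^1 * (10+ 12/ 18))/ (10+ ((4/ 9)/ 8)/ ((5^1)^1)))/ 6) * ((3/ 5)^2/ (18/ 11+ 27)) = 1408/ 157675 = 0.01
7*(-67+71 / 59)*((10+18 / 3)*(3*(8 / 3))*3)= -10434816 / 59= -176861.29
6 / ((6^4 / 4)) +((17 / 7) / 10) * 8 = 3707 / 1890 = 1.96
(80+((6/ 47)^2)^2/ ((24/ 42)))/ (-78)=-1.03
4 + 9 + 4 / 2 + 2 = 17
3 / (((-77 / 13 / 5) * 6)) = -65 / 154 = -0.42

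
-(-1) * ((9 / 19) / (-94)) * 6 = -27 / 893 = -0.03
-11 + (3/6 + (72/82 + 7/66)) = -12875/1353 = -9.52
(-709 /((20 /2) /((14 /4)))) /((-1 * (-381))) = -4963 /7620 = -0.65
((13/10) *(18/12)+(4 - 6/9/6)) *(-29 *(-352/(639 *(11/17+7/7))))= 11399146/201285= 56.63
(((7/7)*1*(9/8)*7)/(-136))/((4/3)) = -189/4352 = -0.04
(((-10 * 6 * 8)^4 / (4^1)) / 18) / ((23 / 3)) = 2211840000 / 23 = 96166956.52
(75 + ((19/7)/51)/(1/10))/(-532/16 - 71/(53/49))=-1143316/1496901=-0.76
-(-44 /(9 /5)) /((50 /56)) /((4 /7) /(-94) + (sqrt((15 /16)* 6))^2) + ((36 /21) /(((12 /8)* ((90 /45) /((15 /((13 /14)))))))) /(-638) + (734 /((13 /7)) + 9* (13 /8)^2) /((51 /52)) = 324345847804141 /750678991920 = 432.07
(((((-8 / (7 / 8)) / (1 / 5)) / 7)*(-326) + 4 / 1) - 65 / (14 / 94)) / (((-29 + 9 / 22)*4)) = -914441 / 61642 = -14.83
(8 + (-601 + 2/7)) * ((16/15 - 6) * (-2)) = -204684/35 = -5848.11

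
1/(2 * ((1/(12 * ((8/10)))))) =24/5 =4.80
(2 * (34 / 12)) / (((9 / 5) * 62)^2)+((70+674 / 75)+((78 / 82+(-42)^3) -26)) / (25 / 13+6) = -921485335228037 / 98616762900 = -9344.10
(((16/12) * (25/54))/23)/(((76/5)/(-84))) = -1750/11799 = -0.15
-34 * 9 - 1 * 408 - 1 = -715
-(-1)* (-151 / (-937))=151 / 937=0.16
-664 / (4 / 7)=-1162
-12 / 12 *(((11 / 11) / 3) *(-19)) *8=152 / 3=50.67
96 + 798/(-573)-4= 90.61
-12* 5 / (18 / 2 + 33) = -10 / 7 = -1.43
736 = 736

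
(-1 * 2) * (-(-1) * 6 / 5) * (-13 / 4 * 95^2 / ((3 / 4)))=93860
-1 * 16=-16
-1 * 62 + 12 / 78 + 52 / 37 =-29072 / 481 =-60.44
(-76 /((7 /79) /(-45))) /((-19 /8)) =-113760 /7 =-16251.43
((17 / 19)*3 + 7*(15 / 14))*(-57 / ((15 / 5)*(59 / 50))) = -9675 / 59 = -163.98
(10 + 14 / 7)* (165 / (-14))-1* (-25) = -815 / 7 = -116.43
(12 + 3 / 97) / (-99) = -389 / 3201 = -0.12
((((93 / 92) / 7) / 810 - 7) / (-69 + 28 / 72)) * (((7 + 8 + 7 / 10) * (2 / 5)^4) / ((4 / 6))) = 191089253 / 3106796875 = 0.06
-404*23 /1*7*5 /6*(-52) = 8455720 /3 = 2818573.33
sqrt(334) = 18.28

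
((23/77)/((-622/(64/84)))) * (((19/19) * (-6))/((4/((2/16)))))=0.00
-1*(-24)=24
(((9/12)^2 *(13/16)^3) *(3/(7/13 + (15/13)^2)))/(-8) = -10024911/165675008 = -0.06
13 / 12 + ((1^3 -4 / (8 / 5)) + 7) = 79 / 12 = 6.58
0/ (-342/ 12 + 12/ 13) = 0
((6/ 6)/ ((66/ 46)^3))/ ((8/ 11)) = 12167/ 26136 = 0.47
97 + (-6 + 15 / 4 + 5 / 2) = 389 / 4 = 97.25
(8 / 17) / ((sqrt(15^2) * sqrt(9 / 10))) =8 * sqrt(10) / 765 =0.03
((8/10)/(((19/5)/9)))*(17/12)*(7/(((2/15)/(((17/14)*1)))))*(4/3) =4335/19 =228.16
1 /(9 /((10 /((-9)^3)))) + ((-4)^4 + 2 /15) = 8402404 /32805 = 256.13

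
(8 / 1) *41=328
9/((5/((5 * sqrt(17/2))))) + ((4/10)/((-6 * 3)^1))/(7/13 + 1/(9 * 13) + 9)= -13/5585 + 9 * sqrt(34)/2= 26.24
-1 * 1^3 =-1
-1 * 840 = -840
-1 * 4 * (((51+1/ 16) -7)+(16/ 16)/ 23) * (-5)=81155/ 92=882.12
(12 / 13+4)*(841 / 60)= 13456 / 195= 69.01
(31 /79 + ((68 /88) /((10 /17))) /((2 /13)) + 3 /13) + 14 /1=10466359 /451880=23.16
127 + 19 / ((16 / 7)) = 2165 / 16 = 135.31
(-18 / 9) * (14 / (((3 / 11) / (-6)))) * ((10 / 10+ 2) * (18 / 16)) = 2079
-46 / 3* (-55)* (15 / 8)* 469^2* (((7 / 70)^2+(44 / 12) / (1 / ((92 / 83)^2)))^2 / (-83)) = -4845390932251823529037 / 56722185259200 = -85423206.28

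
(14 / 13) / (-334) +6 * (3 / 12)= 6499 / 4342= 1.50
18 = 18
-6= -6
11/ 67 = 0.16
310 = 310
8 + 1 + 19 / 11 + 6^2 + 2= 536 / 11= 48.73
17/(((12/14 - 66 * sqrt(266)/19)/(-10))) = 11305/248961+45815 * sqrt(266)/248961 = 3.05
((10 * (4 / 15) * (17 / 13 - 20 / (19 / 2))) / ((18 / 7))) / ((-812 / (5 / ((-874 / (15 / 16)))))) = -4925 / 901506528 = -0.00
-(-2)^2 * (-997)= 3988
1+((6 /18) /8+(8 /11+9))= 2843 /264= 10.77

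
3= 3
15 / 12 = 5 / 4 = 1.25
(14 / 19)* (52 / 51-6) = -3556 / 969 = -3.67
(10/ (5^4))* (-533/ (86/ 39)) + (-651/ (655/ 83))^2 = 6801.25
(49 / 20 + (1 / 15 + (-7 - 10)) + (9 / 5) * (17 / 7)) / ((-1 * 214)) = 0.05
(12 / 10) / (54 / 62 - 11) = -93 / 785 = -0.12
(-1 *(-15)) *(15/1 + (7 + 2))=360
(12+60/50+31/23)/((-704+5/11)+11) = -18403/876070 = -0.02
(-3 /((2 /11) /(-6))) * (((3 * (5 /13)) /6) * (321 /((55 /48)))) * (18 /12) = 8000.31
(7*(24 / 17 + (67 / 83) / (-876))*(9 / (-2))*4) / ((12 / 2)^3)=-12206971 / 14832432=-0.82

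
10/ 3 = 3.33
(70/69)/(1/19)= 1330/69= 19.28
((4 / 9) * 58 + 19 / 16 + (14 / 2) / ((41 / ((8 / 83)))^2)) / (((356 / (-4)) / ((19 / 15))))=-854369060521 / 2226217826160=-0.38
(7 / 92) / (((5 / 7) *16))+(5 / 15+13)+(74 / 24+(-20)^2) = 9194627 / 22080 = 416.42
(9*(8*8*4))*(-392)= -903168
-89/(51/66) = -1958/17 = -115.18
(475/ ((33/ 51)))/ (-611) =-8075/ 6721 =-1.20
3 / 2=1.50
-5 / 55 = -1 / 11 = -0.09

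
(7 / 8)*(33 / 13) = 2.22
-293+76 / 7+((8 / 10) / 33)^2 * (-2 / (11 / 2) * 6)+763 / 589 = -115591289294 / 411578475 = -280.85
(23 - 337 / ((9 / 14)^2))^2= 4120227721 / 6561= 627987.76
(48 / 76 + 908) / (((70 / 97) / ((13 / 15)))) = 1091.22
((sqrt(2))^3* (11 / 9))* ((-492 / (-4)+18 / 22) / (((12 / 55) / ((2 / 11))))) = 2270* sqrt(2) / 9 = 356.70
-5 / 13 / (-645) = 1 / 1677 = 0.00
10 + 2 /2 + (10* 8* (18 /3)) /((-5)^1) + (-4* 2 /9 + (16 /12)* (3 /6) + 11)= -668 /9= -74.22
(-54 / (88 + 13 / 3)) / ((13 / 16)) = -0.72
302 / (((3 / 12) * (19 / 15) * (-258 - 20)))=-9060 / 2641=-3.43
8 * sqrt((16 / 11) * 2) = 13.64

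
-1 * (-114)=114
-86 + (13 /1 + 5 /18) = -1309 /18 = -72.72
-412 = -412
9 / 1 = 9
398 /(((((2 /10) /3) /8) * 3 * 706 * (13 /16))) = 127360 /4589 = 27.75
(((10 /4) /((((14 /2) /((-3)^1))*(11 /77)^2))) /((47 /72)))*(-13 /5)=9828 /47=209.11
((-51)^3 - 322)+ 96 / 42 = -930795 / 7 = -132970.71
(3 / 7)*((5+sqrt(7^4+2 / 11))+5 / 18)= 95 / 42+3*sqrt(290543) / 77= 23.26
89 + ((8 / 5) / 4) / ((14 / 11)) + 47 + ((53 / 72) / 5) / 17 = 1168015 / 8568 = 136.32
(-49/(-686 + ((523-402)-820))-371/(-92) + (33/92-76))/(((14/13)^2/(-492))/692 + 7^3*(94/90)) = -98389310438016/492465980352703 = -0.20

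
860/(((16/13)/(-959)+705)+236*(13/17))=182267540/187665479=0.97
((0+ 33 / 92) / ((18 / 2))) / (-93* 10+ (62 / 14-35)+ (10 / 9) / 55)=-2541 / 61240904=-0.00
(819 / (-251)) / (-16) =819 / 4016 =0.20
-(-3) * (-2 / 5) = -6 / 5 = -1.20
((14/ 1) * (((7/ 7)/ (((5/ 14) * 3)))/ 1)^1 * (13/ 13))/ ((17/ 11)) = 2156/ 255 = 8.45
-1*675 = -675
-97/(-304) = 97/304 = 0.32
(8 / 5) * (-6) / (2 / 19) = -456 / 5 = -91.20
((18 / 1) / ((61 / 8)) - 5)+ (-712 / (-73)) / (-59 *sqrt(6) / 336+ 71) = -1056725877823 / 422358032675+ 2352448 *sqrt(6) / 6923902175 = -2.50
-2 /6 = -1 /3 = -0.33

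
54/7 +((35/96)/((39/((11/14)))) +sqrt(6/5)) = sqrt(30)/5 +404737/52416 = 8.82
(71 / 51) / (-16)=-71 / 816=-0.09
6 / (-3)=-2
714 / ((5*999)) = 238 / 1665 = 0.14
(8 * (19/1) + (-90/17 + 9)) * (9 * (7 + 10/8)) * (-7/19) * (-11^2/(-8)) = -665876673/10336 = -64423.05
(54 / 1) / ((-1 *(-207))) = 6 / 23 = 0.26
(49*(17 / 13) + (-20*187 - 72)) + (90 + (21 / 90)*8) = -712931 / 195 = -3656.06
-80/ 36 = -20/ 9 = -2.22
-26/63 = -0.41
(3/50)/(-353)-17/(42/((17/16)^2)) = -43373353/94886400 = -0.46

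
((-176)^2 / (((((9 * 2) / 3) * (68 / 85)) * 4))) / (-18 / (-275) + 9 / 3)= 1331000 / 2529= 526.29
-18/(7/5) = -12.86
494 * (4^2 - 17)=-494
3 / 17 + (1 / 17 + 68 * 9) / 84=10657 / 1428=7.46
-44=-44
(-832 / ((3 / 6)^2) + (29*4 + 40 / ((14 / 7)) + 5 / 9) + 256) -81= -27148 / 9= -3016.44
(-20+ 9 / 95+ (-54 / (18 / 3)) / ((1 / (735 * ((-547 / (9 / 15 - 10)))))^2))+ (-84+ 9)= -3455058910700719 / 209855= -16464029499.90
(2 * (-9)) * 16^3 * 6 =-442368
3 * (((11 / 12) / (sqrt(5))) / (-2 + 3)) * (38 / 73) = 209 * sqrt(5) / 730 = 0.64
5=5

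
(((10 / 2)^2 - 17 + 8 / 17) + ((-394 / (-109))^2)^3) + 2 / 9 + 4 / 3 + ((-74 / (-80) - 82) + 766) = 2925.53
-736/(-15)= 736/15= 49.07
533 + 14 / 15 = 8009 / 15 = 533.93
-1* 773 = -773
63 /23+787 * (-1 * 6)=-108543 /23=-4719.26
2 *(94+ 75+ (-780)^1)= -1222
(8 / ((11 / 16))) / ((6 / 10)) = 640 / 33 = 19.39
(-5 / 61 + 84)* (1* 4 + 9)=66547 / 61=1090.93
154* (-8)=-1232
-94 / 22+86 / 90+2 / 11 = -1552 / 495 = -3.14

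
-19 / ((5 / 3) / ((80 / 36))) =-76 / 3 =-25.33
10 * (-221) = -2210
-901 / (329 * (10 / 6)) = -2703 / 1645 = -1.64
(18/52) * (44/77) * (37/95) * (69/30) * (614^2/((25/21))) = 8662237092/154375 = 56111.66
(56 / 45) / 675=56 / 30375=0.00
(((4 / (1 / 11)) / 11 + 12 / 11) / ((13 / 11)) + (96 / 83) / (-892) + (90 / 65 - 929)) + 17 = -218073350 / 240617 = -906.31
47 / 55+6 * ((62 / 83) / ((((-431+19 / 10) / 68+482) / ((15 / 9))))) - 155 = -227593537106 / 1476635985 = -154.13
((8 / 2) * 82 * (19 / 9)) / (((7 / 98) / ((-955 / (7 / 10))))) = -119031200 / 9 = -13225688.89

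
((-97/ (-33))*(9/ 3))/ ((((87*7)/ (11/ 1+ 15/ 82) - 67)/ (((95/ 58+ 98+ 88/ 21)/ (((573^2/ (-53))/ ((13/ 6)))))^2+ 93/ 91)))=-973203215780425053238391/ 1352661615222670403226576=-0.72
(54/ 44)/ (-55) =-27/ 1210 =-0.02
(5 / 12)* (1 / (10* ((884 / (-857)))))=-857 / 21216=-0.04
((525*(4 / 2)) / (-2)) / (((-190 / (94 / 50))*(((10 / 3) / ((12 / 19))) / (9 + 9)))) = 159894 / 9025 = 17.72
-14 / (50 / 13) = -91 / 25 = -3.64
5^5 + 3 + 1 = 3129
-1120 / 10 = -112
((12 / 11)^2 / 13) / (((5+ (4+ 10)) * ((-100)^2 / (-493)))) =-4437 / 18679375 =-0.00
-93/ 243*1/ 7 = -0.05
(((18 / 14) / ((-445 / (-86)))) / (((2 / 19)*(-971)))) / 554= -7353 / 1675664410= -0.00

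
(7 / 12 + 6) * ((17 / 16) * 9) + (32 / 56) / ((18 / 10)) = 255107 / 4032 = 63.27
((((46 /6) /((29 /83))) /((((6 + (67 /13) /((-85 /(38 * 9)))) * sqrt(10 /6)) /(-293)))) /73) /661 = 5374499 * sqrt(15) /2972191788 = 0.01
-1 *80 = -80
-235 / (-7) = 235 / 7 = 33.57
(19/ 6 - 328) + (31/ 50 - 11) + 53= -21166/ 75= -282.21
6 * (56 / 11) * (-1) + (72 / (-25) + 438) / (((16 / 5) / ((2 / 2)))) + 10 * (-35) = -107611 / 440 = -244.57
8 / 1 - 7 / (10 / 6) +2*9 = 109 / 5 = 21.80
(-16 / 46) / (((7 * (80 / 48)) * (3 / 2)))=-16 / 805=-0.02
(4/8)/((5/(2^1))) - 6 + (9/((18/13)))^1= 7/10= 0.70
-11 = -11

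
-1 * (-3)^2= -9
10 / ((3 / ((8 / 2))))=40 / 3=13.33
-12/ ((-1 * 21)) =4/ 7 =0.57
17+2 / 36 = 17.06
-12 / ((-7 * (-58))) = -6 / 203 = -0.03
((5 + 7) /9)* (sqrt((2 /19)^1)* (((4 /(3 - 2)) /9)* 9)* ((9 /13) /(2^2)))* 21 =6.29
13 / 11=1.18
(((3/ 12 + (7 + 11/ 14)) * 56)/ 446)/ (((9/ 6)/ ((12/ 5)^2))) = 864/ 223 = 3.87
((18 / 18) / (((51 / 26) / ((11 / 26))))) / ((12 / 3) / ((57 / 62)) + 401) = 209 / 392785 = 0.00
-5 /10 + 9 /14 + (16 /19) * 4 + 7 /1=1398 /133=10.51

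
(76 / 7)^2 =5776 / 49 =117.88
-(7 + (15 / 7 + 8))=-17.14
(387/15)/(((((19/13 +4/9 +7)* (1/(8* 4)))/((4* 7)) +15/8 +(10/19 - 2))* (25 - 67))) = -3058848/2047855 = -1.49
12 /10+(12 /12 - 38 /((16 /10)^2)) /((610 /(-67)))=10621 /3904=2.72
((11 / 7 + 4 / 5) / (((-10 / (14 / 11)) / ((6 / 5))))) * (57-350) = 145914 / 1375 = 106.12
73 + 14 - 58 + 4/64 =465/16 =29.06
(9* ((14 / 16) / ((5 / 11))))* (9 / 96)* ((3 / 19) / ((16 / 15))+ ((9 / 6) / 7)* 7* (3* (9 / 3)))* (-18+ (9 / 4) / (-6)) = -407.33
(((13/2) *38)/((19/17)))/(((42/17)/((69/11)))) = 86411/154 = 561.11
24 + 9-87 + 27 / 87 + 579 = 15234 / 29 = 525.31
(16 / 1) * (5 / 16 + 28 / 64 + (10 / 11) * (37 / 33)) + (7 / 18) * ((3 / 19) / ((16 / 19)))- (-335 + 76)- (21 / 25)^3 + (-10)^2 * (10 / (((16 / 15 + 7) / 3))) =39850719533 / 60500000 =658.69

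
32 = 32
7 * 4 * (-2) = -56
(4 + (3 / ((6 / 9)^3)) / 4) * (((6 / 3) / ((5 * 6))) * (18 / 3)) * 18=1881 / 40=47.02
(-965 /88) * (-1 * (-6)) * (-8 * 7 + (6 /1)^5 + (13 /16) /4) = -1430399235 /2816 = -507954.27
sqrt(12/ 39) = 0.55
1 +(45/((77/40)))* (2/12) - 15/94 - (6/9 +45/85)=1306915/369138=3.54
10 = 10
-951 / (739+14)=-317 / 251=-1.26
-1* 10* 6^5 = -77760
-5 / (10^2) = -0.05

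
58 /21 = 2.76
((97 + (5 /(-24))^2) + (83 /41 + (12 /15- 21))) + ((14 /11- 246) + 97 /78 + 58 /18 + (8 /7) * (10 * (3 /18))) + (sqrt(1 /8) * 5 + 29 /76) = -39701936721 /249529280 + 5 * sqrt(2) /4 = -157.34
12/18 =2/3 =0.67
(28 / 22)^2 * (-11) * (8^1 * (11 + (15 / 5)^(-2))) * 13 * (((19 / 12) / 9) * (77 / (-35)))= 1936480 / 243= 7969.05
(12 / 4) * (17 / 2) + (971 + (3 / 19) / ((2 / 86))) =38125 / 38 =1003.29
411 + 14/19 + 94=9609/19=505.74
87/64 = 1.36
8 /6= 4 /3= 1.33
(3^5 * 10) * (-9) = -21870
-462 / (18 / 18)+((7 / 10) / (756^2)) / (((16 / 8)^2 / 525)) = -14370043 / 31104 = -462.00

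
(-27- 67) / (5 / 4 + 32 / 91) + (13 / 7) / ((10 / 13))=-56.28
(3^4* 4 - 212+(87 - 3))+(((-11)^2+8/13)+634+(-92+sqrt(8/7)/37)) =2* sqrt(14)/259+11175/13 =859.64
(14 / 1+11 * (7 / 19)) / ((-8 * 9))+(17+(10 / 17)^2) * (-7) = -48103615 / 395352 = -121.67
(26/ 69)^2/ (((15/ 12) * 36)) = 676/ 214245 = 0.00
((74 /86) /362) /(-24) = -37 /373584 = -0.00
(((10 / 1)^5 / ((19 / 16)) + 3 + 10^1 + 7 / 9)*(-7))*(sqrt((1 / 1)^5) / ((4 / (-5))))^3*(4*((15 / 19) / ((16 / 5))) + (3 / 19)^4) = 540574879588625 / 475411008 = 1137068.50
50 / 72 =25 / 36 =0.69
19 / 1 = 19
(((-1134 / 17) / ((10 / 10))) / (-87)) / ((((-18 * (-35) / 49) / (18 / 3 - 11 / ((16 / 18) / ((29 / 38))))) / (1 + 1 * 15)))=-153909 / 46835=-3.29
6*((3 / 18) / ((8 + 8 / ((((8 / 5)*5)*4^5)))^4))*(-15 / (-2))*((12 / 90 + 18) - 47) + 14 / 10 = 30350372036116487 / 22528995266560005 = 1.35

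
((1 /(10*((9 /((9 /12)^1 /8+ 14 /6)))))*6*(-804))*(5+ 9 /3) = -15611 /15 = -1040.73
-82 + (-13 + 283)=188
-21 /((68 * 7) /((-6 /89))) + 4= 12113 /3026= 4.00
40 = 40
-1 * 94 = -94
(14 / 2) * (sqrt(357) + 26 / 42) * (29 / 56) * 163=61451 / 168 + 4727 * sqrt(357) / 8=11530.03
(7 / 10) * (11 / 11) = 7 / 10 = 0.70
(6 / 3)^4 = 16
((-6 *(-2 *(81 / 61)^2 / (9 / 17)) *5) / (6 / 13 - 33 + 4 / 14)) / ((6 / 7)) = -15788682 / 2184227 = -7.23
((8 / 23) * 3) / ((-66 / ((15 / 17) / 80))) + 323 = 5556889 / 17204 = 323.00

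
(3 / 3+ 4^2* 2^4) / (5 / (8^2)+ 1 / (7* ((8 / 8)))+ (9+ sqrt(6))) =158542272 / 5286979 - 51580928* sqrt(6) / 15860937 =22.02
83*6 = 498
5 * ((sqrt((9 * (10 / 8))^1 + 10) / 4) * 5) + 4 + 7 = 11 + 25 * sqrt(85) / 8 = 39.81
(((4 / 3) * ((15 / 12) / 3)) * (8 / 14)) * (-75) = -500 / 21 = -23.81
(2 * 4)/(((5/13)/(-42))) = -873.60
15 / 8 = 1.88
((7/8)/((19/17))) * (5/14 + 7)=1751/304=5.76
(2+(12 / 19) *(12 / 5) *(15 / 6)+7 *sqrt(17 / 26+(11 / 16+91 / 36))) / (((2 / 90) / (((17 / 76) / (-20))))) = -357 *sqrt(94159) / 15808-8415 / 2888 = -9.84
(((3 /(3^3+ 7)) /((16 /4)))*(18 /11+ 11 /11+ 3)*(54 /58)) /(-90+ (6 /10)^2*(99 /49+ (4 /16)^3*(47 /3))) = -16405200 /12639326447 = -0.00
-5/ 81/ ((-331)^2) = -5/ 8874441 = -0.00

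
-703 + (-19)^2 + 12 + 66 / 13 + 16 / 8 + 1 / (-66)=-277081 / 858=-322.94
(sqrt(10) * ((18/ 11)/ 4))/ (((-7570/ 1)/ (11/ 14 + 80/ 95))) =-3897 * sqrt(10)/ 44299640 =-0.00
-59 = -59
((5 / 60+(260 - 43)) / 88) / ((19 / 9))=7815 / 6688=1.17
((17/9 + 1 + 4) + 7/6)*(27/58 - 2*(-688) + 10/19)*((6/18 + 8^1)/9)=21075625/2052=10270.77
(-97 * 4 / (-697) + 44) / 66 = 5176 / 7667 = 0.68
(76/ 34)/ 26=19/ 221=0.09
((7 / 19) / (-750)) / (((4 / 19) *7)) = -1 / 3000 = -0.00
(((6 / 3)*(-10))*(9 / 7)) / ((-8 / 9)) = 405 / 14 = 28.93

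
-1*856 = -856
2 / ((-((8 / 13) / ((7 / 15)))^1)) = -1.52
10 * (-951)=-9510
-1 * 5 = -5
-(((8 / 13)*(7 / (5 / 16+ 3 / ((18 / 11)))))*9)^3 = -14158437285888 / 2400721219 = -5897.58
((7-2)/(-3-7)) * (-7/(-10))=-7/20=-0.35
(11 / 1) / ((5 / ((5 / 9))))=11 / 9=1.22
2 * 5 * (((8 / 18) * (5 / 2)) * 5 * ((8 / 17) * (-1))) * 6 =-8000 / 51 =-156.86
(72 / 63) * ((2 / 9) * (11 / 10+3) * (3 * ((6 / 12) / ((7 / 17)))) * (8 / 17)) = 1.79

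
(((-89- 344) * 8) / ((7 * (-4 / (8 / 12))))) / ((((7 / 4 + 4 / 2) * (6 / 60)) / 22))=304832 / 63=4838.60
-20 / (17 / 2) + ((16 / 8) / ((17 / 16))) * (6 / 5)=-8 / 85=-0.09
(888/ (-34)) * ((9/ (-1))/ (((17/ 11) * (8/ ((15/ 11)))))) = 14985/ 578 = 25.93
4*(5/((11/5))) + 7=16.09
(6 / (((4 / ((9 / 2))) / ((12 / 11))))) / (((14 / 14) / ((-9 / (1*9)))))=-81 / 11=-7.36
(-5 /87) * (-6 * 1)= 0.34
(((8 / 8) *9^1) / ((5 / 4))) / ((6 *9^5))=2 / 98415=0.00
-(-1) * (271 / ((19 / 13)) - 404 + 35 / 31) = -128078 / 589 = -217.45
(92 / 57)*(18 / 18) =92 / 57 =1.61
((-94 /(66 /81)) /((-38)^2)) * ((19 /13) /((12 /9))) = -3807 /43472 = -0.09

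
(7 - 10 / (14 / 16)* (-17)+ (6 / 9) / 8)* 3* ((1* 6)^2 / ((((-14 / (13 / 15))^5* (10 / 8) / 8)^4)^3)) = 23222187975395284166437518627251280773808910621264091222841855350944583 / 709387485128367077249740668310500503663103846118568940551471225192497456094522612923022712727583183323076809756457805633544921875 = 0.00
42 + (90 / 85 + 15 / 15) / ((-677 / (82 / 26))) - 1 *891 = -127026268 / 149617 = -849.01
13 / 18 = 0.72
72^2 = 5184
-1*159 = -159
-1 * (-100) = 100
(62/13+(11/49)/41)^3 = 1939142873644101/17814345343613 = 108.85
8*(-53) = -424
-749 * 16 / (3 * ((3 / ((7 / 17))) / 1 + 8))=-784 / 3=-261.33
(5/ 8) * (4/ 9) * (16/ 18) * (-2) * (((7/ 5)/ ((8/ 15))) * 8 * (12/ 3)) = -1120/ 27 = -41.48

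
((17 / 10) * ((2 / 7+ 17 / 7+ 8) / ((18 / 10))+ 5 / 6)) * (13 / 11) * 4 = 4199 / 77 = 54.53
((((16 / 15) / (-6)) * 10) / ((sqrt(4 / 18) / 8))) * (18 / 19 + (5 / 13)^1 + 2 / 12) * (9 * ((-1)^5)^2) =-71072 * sqrt(2) / 247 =-406.93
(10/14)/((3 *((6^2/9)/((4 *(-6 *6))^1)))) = -60/7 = -8.57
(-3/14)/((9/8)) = -0.19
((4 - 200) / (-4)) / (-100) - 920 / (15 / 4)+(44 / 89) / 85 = -111576571 / 453900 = -245.82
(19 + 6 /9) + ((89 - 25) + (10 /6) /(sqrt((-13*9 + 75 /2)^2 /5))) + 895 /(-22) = 10*sqrt(5) /477 + 2837 /66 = 43.03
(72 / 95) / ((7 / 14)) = 144 / 95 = 1.52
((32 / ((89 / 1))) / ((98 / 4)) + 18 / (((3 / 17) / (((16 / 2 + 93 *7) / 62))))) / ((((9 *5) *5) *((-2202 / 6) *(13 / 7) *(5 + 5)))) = -146570833 / 207320226750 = -0.00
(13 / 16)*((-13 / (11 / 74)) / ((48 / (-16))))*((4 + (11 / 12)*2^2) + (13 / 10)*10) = 193843 / 396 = 489.50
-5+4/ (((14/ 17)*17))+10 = 37/ 7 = 5.29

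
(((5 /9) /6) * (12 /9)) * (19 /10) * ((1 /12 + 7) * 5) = 8075 /972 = 8.31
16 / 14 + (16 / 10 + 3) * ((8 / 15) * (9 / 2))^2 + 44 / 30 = 76402 / 2625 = 29.11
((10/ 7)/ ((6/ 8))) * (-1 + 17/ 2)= 100/ 7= 14.29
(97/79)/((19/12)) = 1164/1501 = 0.78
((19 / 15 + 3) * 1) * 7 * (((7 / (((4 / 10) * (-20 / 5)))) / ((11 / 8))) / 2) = -1568 / 33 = -47.52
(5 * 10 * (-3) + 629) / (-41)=-479 / 41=-11.68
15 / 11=1.36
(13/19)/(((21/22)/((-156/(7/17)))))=-252824/931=-271.56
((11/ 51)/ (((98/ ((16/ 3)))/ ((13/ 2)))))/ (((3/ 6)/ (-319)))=-364936/ 7497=-48.68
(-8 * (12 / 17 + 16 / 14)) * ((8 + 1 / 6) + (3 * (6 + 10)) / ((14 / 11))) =-1695760 / 2499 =-678.58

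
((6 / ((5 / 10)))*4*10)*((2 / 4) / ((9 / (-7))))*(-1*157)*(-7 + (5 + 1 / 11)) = -615440 / 11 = -55949.09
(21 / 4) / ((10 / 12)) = 63 / 10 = 6.30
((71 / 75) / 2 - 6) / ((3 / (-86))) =35647 / 225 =158.43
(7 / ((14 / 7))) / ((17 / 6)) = 21 / 17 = 1.24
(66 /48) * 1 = 11 /8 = 1.38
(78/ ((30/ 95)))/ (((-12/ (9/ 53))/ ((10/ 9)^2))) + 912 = 1298897/ 1431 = 907.68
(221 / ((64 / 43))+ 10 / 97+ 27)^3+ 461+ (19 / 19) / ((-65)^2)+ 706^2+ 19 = 5976528911338780284287 / 1010838647603200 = 5912445.99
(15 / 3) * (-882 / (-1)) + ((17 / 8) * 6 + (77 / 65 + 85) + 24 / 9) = 3519049 / 780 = 4511.60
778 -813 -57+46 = -46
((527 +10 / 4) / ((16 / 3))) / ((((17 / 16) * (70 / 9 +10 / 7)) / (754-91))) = 7805889 / 1160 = 6729.21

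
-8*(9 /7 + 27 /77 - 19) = 1528 /11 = 138.91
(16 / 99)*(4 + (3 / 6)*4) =32 / 33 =0.97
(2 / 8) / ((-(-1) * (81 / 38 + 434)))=19 / 33146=0.00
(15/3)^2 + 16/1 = 41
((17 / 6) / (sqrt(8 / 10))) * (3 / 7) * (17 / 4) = 289 * sqrt(5) / 112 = 5.77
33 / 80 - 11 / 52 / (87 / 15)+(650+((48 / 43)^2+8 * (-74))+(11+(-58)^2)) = 3434.62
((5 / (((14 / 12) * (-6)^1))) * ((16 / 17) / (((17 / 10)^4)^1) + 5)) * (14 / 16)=-36296425 / 11358856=-3.20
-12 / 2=-6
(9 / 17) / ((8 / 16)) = 18 / 17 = 1.06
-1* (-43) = 43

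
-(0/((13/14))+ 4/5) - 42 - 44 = -434/5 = -86.80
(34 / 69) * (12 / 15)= 136 / 345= 0.39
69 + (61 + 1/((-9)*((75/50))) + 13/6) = 7133/54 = 132.09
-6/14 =-3/7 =-0.43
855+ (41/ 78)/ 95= 6335591/ 7410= 855.01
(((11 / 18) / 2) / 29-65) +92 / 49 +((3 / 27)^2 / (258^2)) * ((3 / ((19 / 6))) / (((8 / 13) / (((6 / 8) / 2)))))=-63.11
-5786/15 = -385.73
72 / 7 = 10.29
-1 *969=-969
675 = 675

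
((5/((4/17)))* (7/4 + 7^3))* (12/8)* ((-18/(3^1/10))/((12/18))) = -15824025/16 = -989001.56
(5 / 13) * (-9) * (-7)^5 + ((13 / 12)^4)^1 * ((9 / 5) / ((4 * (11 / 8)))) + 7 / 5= 9584328569 / 164736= 58179.93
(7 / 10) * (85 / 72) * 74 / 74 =119 / 144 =0.83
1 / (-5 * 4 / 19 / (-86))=817 / 10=81.70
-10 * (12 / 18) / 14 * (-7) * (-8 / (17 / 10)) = -800 / 51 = -15.69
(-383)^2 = 146689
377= 377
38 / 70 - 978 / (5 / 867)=-5935463 / 35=-169584.66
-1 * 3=-3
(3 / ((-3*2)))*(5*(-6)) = 15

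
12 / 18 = 2 / 3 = 0.67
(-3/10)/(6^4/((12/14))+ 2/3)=-9/45380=-0.00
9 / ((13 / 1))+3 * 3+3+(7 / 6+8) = 1705 / 78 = 21.86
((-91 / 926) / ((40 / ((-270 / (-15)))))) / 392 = -117 / 1037120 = -0.00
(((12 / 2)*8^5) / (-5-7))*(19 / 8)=-38912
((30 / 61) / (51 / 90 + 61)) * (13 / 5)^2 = 6084 / 112667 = 0.05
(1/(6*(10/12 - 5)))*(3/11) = -3/275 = -0.01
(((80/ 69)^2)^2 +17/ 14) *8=3835124228/ 158669847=24.17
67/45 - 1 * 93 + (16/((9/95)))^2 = 11514938/405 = 28431.95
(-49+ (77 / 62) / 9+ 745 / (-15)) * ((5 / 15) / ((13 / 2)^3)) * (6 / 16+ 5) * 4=-4728194 / 1838889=-2.57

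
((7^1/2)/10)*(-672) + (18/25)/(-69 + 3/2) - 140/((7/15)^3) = -29634496/18375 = -1612.76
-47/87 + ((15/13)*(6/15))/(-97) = -59789/109707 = -0.54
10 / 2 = 5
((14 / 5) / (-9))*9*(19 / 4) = -133 / 10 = -13.30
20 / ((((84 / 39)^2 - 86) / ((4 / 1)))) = -1352 / 1375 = -0.98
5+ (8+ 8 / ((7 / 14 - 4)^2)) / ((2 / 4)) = 22.31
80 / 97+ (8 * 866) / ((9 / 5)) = 3360800 / 873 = 3849.71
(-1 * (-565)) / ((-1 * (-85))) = 113 / 17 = 6.65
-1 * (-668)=668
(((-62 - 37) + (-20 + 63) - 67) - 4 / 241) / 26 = -29647 / 6266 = -4.73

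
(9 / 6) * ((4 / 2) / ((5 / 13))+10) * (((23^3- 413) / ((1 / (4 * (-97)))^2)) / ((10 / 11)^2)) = 6102100665936 / 125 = 48816805327.49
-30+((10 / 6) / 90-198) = -12311 / 54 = -227.98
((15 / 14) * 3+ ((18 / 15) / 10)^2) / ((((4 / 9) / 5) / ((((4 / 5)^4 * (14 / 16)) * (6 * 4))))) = 312.43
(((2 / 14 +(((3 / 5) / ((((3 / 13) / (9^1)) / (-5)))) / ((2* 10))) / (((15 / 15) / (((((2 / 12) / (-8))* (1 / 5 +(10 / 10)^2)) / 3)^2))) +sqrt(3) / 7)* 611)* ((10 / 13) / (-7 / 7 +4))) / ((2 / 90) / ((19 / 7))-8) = -133950* sqrt(3) / 47831-85484211 / 30611840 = -7.64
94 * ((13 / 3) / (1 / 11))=13442 / 3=4480.67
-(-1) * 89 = 89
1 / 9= 0.11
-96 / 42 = -16 / 7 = -2.29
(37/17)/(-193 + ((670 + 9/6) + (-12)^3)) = -74/42483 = -0.00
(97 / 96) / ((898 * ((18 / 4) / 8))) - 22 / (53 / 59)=-62937475 / 2570076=-24.49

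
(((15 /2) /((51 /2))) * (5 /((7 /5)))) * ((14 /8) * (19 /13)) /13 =2375 /11492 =0.21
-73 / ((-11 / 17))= 1241 / 11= 112.82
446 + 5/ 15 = 1339/ 3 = 446.33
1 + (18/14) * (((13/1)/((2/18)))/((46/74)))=39122/161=242.99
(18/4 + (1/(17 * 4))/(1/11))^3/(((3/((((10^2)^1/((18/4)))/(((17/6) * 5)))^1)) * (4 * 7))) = 159275065/84189168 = 1.89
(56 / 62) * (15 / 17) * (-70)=-29400 / 527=-55.79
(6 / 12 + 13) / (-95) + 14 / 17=2201 / 3230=0.68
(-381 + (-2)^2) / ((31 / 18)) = -6786 / 31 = -218.90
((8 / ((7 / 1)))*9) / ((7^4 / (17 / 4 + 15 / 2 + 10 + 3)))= 1782 / 16807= 0.11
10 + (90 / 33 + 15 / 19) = 2825 / 209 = 13.52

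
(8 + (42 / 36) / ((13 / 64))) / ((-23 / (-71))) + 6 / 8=154915 / 3588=43.18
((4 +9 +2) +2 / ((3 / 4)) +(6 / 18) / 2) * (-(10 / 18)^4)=-66875 / 39366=-1.70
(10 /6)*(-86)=-430 /3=-143.33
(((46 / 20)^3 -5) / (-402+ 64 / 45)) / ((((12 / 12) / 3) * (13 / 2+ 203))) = -193509 / 755289400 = -0.00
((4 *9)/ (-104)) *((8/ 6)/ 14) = -3/ 91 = -0.03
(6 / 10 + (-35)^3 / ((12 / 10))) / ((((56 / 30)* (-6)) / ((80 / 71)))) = 5359285 / 1491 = 3594.42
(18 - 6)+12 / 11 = 144 / 11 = 13.09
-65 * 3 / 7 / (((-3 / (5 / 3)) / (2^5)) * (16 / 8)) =5200 / 21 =247.62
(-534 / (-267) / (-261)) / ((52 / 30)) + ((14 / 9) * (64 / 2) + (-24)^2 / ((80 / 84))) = 11104837 / 16965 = 654.57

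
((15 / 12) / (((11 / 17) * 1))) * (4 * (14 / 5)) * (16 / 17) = 224 / 11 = 20.36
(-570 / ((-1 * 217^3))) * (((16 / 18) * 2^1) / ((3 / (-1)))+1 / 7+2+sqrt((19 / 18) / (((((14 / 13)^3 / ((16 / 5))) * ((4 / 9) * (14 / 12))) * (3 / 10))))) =55670 / 643753719+7410 * sqrt(247) / 500697337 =0.00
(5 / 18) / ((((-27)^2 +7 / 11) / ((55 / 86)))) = 3025 / 12424248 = 0.00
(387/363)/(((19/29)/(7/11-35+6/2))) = -1290645/25289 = -51.04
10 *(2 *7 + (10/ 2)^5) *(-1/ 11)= -31390/ 11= -2853.64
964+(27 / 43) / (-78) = 963.99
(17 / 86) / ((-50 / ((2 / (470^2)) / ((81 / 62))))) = -527 / 19234867500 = -0.00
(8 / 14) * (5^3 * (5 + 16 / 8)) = 500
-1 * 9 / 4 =-2.25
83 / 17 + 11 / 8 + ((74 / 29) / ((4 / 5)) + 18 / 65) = 2492827 / 256360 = 9.72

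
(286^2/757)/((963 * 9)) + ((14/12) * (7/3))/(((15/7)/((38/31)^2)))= 60570264842/31525215795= 1.92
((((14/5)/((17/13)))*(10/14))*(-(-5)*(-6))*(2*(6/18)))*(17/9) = -520/9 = -57.78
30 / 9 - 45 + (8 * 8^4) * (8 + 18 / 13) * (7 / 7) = 307473.41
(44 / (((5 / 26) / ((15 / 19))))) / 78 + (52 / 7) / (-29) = 7944 / 3857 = 2.06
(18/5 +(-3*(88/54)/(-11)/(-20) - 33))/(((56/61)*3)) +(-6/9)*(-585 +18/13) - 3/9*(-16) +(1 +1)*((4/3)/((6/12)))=9559217/24570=389.06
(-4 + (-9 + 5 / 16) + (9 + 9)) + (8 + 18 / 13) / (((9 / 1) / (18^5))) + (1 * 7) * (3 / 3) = 409828865 / 208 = 1970331.08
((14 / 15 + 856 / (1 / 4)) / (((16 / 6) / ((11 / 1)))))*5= 70639.25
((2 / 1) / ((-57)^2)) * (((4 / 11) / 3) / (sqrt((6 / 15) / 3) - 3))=-40 / 1584429 - 8 * sqrt(30) / 14259861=-0.00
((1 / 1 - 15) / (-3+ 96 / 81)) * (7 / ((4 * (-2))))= -27 / 4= -6.75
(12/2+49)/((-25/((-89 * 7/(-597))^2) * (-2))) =4269419/3564090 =1.20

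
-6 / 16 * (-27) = 81 / 8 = 10.12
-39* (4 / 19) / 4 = -2.05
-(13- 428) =415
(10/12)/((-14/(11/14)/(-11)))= 605/1176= 0.51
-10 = -10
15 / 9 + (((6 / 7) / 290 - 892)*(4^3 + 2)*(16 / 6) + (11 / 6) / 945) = -737538133 / 4698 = -156989.81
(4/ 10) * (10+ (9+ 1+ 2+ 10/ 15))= 136/ 15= 9.07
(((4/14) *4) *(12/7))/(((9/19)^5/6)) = 158470336/321489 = 492.93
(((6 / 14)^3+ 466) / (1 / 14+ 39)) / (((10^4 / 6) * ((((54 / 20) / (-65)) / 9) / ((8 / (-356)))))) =415649 / 11927335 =0.03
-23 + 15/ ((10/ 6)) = -14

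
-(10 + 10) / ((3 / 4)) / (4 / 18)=-120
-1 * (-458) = 458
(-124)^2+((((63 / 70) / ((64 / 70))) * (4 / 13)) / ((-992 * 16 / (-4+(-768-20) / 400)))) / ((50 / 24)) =31726223472833 / 2063360000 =15376.00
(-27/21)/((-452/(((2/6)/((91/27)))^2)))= 729/26201084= 0.00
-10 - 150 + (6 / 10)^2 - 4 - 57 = -5516 / 25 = -220.64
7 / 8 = 0.88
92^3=778688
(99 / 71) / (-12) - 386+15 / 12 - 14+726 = 46453 / 142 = 327.13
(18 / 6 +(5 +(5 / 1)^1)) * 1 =13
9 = 9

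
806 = 806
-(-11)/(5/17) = 187/5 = 37.40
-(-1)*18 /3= 6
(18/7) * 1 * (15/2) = 135/7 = 19.29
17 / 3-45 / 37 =494 / 111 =4.45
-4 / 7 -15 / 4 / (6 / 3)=-137 / 56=-2.45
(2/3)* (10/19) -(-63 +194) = -7447/57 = -130.65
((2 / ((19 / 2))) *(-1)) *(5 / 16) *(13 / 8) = -65 / 608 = -0.11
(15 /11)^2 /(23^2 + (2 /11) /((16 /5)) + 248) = 1800 /752191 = 0.00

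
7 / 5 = 1.40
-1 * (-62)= 62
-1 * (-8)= 8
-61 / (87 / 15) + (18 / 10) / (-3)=-1612 / 145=-11.12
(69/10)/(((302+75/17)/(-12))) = -7038/26045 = -0.27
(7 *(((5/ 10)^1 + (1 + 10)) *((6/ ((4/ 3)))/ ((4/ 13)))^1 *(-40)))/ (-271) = 94185/ 542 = 173.77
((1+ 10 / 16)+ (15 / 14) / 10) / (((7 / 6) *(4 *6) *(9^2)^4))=97 / 67497258528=0.00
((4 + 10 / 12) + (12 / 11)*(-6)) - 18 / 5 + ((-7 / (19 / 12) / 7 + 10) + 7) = 69323 / 6270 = 11.06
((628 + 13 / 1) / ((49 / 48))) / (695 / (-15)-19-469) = -92304 / 78547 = -1.18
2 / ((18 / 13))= 13 / 9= 1.44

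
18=18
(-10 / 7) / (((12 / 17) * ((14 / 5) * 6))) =-425 / 3528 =-0.12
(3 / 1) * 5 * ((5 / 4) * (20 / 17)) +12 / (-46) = 8523 / 391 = 21.80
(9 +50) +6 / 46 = 59.13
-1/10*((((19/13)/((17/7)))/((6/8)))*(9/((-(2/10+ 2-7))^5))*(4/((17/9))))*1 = -83125/138498048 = -0.00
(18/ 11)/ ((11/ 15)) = 270/ 121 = 2.23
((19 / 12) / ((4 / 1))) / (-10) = -19 / 480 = -0.04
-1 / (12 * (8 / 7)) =-7 / 96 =-0.07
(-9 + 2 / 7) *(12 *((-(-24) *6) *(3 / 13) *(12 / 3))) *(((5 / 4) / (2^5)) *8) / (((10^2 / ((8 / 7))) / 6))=-948672 / 3185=-297.86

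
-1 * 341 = -341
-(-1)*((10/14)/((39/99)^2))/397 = 5445/469651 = 0.01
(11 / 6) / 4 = 11 / 24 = 0.46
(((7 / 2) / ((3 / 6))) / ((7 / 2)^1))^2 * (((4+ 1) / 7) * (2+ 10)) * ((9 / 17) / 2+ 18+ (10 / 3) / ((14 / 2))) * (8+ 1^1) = 4817160 / 833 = 5782.91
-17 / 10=-1.70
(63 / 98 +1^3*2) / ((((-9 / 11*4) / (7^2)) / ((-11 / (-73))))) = -31339 / 5256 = -5.96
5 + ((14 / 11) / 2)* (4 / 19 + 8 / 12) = 3485 / 627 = 5.56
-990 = -990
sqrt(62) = 7.87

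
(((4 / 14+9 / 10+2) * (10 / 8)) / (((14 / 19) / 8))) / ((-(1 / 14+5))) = -4237 / 497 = -8.53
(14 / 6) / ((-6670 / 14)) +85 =850376 / 10005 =85.00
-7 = -7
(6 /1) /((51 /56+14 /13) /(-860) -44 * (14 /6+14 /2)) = -11269440 /771334901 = -0.01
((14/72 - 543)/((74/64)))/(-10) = 78164/1665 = 46.95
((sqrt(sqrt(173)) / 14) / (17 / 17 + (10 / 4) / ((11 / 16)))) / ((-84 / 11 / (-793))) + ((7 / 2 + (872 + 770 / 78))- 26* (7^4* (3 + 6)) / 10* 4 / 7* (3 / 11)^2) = -70907153 / 47190 + 95953* 173^(1 / 4) / 59976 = -1496.79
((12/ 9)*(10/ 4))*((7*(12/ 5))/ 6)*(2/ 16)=7/ 6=1.17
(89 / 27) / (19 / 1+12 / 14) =623 / 3753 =0.17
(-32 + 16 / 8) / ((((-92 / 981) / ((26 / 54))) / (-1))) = -154.02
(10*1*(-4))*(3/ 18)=-20/ 3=-6.67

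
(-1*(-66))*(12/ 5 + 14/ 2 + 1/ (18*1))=624.07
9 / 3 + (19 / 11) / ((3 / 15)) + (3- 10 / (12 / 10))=208 / 33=6.30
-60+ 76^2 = 5716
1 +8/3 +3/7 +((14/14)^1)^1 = 107/21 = 5.10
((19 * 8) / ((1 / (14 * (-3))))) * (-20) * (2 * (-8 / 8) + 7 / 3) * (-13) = -553280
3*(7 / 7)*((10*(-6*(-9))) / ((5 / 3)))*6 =5832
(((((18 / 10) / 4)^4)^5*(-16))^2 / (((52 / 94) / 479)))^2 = 11073056039749821260228878283674004833832709933754922329766835483387824644283866863969 / 1246999899382765689241600000000000000000000000000000000000000000000000000000000000000000000000000000000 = 0.00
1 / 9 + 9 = 82 / 9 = 9.11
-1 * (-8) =8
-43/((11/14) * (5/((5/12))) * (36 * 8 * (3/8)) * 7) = -43/7128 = -0.01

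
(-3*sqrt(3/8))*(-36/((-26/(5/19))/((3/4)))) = -405*sqrt(6)/1976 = -0.50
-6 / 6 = -1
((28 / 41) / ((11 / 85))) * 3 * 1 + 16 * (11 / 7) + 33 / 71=9288457 / 224147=41.44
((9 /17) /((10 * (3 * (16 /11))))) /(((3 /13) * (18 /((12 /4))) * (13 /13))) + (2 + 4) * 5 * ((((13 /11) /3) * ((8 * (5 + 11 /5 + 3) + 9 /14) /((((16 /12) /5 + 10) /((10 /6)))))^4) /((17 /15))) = 10040626714820652624011 /30303856165376640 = 331331.65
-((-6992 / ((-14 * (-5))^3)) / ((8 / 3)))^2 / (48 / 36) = -5156163 / 117649000000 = -0.00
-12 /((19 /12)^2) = -1728 /361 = -4.79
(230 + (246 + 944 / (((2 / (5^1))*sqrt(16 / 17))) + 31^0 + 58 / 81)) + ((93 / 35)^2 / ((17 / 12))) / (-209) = 168408678547 / 352546425 + 590*sqrt(17) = 2910.32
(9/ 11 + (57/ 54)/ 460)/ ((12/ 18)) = 74729/ 60720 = 1.23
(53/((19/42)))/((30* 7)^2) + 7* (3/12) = 69931/39900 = 1.75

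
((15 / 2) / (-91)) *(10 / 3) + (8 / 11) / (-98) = -1977 / 7007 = -0.28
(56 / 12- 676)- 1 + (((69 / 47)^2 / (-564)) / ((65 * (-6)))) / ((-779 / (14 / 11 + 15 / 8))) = -7464881973056239 / 11102947901760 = -672.33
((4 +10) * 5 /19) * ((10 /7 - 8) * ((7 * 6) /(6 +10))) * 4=-4830 /19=-254.21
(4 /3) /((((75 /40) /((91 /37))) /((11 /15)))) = 32032 /24975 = 1.28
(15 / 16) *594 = 4455 / 8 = 556.88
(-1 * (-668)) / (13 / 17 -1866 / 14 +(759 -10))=79492 / 73361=1.08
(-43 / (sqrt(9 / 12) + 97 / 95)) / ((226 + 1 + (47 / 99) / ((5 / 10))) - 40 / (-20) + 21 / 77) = -3566205 / 5470598 + 3492675 * sqrt(3) / 10941196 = -0.10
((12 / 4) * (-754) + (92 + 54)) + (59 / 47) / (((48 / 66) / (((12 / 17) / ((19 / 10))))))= -32113261 / 15181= -2115.36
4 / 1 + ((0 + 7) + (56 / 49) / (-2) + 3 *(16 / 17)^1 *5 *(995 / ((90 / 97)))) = 5408563 / 357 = 15150.04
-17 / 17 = -1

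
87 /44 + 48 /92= 2.50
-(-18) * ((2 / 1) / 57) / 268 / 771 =1 / 327161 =0.00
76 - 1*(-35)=111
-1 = -1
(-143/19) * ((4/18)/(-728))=0.00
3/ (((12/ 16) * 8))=1/ 2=0.50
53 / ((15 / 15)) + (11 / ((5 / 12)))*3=661 / 5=132.20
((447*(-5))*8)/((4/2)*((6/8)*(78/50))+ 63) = -298000/1089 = -273.65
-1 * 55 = -55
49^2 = 2401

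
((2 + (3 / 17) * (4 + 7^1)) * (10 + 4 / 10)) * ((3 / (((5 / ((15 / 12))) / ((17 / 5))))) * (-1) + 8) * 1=94939 / 425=223.39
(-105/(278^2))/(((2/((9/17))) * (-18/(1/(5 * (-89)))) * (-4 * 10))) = 0.00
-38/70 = -19/35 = -0.54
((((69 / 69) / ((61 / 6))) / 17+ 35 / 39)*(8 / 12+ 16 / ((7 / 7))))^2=3335919602500 / 14720726241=226.61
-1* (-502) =502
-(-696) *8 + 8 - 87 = 5489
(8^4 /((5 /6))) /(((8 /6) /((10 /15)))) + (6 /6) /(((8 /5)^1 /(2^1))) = 49177 /20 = 2458.85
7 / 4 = 1.75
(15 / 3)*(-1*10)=-50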